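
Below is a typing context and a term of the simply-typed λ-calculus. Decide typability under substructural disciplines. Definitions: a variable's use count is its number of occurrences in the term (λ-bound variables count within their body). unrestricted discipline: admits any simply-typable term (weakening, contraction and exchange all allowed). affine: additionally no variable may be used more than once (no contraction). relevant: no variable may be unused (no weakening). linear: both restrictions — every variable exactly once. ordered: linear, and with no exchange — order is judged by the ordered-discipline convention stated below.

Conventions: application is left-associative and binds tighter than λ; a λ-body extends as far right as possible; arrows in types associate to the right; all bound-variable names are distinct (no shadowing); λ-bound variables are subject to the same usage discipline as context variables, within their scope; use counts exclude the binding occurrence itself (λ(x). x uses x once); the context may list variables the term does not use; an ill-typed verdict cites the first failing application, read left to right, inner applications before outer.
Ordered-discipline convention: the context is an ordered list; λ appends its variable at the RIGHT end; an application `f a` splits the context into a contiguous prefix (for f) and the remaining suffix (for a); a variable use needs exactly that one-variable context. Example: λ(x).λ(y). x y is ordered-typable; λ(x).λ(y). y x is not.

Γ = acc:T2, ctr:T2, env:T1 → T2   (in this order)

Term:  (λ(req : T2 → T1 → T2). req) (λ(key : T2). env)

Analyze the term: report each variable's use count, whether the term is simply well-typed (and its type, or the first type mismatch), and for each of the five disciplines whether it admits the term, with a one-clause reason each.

usage: acc ×0; ctr ×0; env ×1; req (bound) ×1; key (bound) ×0
order of uses: req, env
typing: ✓ — T2 → T1 → T2
ordered: ✗, acc, ctr, key left unused
linear: ✗, acc, ctr, key left unused
affine: ✓, at most one use each (acc, ctr, env, req, key)
relevant: ✗, acc, ctr, key left unused
unrestricted: ✓, simply typable at T2 → T1 → T2; W, C, E all held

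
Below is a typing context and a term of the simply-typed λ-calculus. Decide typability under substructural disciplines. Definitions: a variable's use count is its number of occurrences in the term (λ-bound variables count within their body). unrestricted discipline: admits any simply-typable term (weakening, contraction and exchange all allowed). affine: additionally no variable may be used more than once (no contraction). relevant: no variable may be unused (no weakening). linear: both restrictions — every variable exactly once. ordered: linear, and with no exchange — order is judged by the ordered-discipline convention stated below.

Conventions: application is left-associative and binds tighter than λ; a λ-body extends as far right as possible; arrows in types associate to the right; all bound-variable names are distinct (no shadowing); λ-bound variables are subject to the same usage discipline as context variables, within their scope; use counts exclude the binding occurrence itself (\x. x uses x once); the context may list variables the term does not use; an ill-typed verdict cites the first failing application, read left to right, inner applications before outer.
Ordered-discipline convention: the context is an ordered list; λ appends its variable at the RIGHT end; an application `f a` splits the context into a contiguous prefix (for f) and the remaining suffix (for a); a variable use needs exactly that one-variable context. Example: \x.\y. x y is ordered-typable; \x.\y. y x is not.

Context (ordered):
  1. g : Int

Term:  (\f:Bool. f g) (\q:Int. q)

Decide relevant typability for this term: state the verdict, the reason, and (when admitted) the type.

no — fails simple typing
usage: g: 1, f (λ-bound): 1, q (λ-bound): 1
use order (left to right): f, g, q
typing: ill-typed: can't apply a value of type Bool
across the five disciplines: ordered ✗; linear ✗; affine ✗; relevant ✗; unrestricted ✗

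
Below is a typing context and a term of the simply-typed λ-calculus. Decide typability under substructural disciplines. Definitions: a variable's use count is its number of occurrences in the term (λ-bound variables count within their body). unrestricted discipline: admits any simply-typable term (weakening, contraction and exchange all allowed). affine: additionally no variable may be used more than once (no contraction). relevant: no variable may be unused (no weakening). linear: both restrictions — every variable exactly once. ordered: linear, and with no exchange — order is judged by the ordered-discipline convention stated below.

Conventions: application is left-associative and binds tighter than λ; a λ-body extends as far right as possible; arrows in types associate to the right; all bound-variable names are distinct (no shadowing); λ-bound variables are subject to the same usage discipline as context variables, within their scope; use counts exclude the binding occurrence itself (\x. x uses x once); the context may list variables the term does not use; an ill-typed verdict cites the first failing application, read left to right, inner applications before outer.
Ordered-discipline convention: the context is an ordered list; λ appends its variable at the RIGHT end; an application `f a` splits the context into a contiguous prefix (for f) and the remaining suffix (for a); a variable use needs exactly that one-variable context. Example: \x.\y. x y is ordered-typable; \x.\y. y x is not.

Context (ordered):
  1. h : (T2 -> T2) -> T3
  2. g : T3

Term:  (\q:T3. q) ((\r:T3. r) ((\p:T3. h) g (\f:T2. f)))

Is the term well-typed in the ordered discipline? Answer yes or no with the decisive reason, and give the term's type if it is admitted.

no — p left unused
counts: h ×1, g ×1, q (bound) ×1, r (bound) ×1, p (bound) ×0, f (bound) ×1
left-to-right use order: q, r, h, g, f
typing: the term checks, with type T3
per-discipline verdicts: ordered ✗; linear ✗; affine ✓; relevant ✗; unrestricted ✓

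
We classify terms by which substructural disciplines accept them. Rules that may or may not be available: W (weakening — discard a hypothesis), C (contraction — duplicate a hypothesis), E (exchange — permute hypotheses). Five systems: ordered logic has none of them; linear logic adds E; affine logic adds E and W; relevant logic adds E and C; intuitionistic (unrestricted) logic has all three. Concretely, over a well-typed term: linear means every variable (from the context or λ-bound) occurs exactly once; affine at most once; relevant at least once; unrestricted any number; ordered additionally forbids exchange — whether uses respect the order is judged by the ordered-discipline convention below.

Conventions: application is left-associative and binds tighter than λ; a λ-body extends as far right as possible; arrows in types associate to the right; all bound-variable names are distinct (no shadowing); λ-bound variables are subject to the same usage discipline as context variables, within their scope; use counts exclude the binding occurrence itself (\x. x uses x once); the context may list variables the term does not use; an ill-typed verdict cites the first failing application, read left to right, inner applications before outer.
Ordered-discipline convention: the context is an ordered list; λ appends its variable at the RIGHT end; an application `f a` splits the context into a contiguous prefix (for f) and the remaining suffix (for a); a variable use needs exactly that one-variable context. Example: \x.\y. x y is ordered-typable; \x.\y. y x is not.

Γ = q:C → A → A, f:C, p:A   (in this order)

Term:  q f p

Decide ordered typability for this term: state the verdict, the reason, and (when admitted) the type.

yes — q, f, p once each; derivable with no W/C/E; term : A
counts: q: 1×, f: 1×, p: 1×
order of uses: q, f, p
typing: ✓ — A
across the five disciplines: ordered ✓, linear ✓, affine ✓, relevant ✓, unrestricted ✓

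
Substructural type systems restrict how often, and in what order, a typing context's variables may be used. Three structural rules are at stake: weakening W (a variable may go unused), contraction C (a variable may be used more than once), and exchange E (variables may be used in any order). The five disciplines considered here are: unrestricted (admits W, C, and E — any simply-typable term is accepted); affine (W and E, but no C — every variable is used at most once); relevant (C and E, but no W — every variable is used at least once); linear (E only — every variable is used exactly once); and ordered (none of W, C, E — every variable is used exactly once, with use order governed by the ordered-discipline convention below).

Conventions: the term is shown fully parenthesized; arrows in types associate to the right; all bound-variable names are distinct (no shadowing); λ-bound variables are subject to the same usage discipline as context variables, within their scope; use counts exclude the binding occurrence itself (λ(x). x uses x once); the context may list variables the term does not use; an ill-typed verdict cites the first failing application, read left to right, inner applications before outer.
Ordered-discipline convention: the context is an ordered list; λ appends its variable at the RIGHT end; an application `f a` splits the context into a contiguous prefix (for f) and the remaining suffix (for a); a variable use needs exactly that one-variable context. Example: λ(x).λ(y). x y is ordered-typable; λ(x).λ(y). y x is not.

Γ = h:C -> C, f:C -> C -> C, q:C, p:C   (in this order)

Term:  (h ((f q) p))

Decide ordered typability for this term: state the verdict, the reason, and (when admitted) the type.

yes — one use each (h, f, q, p); ordered split holds; term : C
variable uses: h ×1; f ×1; q ×1; p ×1
order of uses: h, f, q, p
typing: well-typed at C
all disciplines: ordered ✓ | linear ✓ | affine ✓ | relevant ✓ | unrestricted ✓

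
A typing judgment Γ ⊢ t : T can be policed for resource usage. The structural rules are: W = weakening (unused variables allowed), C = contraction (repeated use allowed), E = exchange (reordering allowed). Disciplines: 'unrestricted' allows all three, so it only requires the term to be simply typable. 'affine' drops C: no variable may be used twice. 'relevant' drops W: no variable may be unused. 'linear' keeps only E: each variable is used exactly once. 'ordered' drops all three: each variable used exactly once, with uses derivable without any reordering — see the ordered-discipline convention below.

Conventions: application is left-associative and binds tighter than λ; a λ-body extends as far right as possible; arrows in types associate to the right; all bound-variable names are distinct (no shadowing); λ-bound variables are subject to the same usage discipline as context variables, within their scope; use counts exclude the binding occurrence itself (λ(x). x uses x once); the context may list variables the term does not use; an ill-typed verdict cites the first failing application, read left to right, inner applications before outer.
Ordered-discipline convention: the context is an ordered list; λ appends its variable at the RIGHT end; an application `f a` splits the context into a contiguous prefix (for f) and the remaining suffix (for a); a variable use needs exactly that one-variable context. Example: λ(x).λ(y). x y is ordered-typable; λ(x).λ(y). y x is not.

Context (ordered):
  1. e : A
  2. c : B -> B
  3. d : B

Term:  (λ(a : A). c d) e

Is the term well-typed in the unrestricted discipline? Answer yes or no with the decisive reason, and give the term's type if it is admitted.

yes — well-typed at B; no restrictions here; term : B
usage: e ×1, c ×1, d ×1, a (λ-bound) ×0
left-to-right use order: c, d, e
typing: the term checks, with type B
across the five disciplines: ordered ✗ · linear ✗ · affine ✓ · relevant ✗ · unrestricted ✓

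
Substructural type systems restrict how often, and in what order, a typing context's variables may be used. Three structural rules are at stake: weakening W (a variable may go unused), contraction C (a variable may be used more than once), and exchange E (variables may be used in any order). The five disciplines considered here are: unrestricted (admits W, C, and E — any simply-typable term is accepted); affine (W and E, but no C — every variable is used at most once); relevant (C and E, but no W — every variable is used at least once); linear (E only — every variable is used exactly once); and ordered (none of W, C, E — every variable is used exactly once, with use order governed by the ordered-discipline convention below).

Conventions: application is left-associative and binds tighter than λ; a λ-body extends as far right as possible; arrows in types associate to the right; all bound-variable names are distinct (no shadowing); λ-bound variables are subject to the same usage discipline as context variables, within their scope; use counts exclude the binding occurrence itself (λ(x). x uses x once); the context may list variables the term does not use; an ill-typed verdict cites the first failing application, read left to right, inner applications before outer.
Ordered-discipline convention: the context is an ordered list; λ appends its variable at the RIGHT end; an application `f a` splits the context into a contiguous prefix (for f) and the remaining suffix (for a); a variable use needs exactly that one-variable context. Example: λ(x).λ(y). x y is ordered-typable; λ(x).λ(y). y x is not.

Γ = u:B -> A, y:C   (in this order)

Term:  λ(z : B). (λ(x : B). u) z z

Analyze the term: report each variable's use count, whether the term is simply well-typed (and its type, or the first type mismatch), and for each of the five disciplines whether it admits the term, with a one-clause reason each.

use counts: u: 1; y: 0; z (bound): 2; x (bound): 0
uses in reading order: u, z, z
typing: well-typed at B -> A
ordered ✗ (repeated use of z ×2; y, x never used (weakening))
linear ✗ (repeated use of z ×2; y, x never used (weakening))
affine ✗ (repeated use of z ×2)
relevant ✗ (y, x never used (weakening))
unrestricted ✓ (simply typable at B -> A; W, C, E all held)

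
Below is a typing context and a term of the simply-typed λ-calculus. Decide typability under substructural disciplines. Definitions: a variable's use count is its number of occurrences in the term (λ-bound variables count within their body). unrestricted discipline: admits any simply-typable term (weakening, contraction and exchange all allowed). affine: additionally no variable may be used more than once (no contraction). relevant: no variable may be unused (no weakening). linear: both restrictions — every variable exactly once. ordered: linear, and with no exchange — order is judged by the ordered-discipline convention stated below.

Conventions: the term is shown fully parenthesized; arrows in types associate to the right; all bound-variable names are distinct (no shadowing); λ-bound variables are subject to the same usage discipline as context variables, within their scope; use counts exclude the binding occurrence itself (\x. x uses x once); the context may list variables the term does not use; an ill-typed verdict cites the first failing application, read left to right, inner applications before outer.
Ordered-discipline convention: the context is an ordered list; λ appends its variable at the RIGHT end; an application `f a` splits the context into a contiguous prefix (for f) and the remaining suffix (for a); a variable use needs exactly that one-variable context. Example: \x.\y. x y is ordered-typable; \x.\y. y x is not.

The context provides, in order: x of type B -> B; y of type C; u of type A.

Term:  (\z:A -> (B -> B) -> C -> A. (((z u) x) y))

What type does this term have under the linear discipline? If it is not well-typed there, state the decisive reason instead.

term : (A -> (B -> B) -> C -> A) -> A
variable uses: x=1; y=1; u=1; z (λ-bound)=1
left-to-right use order: z, u, x, y
typing: ✓ — (A -> (B -> B) -> C -> A) -> A
all disciplines: ordered ✗; linear ✓; affine ✓; relevant ✓; unrestricted ✓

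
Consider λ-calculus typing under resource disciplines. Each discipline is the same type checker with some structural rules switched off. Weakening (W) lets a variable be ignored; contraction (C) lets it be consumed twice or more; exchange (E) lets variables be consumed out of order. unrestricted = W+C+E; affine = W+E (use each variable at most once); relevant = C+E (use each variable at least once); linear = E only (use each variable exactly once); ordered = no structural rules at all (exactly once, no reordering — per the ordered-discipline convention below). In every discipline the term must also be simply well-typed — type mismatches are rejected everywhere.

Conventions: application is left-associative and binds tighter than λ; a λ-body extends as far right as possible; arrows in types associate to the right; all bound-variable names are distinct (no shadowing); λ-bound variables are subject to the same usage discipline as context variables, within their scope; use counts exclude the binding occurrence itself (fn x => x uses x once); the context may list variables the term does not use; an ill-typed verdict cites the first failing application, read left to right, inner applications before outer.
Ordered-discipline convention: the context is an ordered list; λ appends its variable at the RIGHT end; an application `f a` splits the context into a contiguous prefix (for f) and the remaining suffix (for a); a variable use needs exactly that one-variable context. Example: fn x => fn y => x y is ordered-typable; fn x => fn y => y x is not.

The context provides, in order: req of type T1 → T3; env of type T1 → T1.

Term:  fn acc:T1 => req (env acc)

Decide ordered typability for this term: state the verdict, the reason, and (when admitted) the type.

yes — single-use (req, env, acc), ordered derivation ok; term : T1 → T3
counts: req: 1; env: 1; acc [bound]: 1
left-to-right use order: req, env, acc
typing: the term checks, with type T1 → T3
across the five disciplines: ordered ✓, linear ✓, affine ✓, relevant ✓, unrestricted ✓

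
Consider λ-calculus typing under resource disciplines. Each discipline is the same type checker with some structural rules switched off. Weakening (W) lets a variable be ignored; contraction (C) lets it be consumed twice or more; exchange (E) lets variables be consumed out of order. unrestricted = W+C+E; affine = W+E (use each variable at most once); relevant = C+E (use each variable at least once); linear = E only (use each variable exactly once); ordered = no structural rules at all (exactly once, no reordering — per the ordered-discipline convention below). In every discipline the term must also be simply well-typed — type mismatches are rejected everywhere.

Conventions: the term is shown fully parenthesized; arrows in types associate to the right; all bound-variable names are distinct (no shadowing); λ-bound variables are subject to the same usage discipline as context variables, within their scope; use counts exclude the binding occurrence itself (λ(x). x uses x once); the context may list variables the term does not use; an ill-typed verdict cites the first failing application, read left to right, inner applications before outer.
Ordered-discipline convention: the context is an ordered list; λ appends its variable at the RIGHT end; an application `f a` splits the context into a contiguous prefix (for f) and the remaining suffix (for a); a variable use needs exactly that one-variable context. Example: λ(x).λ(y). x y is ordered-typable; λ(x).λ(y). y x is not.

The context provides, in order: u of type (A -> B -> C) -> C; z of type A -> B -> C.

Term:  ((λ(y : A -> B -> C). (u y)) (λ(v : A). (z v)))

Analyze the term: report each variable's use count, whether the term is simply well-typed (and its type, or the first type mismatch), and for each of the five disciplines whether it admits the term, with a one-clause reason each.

variable uses: u ×1, z ×1, y (bound) ×1, v (bound) ×1
uses in reading order: u, y, z, v
typing: ✓ — C
ordered ✓ (u, z, y, v: once each, no exchange needed)
linear ✓ (each of u, z, y, v used exactly once)
affine ✓ (none of u, z, y, v used more than once)
relevant ✓ (at least one use each (u, z, y, v))
unrestricted ✓ (simply typable at C; W, C, E all held)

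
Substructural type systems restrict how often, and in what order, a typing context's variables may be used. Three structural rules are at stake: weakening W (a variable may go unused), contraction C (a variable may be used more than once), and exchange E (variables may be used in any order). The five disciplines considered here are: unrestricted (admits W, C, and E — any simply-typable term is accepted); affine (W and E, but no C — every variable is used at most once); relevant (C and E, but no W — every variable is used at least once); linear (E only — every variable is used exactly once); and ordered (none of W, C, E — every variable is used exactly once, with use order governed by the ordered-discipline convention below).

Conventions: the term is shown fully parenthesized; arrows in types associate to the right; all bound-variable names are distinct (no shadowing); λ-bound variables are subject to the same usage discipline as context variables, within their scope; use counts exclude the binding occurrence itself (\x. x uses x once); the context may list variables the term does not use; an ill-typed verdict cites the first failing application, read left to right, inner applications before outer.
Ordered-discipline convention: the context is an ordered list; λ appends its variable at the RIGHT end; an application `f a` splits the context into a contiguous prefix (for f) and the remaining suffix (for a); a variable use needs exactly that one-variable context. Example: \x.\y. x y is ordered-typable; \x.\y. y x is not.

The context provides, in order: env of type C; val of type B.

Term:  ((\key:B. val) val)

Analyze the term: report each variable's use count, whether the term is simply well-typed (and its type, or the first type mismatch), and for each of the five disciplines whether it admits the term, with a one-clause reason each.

use counts: env: 0×, val: 2×, key (bound): 0×
left-to-right use order: val, val
typing: well-typed — term : B
ordered: ✗, needs contraction — val ×2; unused: env, key — weakening required
linear: ✗, needs contraction — val ×2; unused: env, key — weakening required
affine: ✗, needs contraction — val ×2
relevant: ✗, unused: env, key — weakening required
unrestricted: ✓, well-typed at B; no restrictions here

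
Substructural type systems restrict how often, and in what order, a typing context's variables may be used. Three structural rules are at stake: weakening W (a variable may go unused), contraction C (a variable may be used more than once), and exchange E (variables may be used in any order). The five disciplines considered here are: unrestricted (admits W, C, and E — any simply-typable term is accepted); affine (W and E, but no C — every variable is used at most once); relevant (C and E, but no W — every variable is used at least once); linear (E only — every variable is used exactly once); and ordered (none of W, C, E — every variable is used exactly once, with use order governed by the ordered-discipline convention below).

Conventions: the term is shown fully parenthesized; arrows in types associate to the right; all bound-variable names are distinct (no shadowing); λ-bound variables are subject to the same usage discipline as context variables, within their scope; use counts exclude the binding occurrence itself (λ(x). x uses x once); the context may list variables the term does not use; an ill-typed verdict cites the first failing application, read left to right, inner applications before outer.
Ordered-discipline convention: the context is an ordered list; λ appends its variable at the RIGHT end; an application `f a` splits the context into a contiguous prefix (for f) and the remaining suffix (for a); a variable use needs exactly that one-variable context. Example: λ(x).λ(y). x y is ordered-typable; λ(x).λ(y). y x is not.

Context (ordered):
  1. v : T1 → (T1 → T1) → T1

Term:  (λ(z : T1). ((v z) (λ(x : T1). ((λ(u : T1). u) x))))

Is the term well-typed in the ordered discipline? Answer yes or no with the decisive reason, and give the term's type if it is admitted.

yes — single-use (v, z, x, u), ordered derivation ok; term : T1 → T1
counts: v=1; z [bound]=1; x [bound]=1; u [bound]=1
order of uses: v, z, u, x
typing: ✓ — T1 → T1
per-discipline verdicts: ordered ✓ | linear ✓ | affine ✓ | relevant ✓ | unrestricted ✓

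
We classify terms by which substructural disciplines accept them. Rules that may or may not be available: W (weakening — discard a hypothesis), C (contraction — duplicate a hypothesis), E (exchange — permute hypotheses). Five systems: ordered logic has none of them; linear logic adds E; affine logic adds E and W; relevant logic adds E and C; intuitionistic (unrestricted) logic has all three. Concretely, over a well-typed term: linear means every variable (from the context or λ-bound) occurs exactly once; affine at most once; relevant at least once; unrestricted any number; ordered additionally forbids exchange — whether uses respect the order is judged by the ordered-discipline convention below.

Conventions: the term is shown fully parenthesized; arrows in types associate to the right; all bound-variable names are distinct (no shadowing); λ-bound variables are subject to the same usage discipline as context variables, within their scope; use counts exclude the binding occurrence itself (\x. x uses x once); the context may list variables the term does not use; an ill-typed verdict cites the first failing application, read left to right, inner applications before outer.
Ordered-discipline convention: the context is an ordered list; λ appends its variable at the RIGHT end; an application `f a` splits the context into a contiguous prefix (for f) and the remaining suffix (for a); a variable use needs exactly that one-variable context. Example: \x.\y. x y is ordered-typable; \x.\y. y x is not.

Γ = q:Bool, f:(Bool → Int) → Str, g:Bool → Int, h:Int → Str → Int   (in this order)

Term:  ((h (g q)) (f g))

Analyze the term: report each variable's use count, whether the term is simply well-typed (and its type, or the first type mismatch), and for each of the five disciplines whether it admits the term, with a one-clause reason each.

usage: q: 1; f: 1; g: 2; h: 1
uses in reading order: h, g, q, f, g
typing: well-typed — term : Int
ordered: ✗ — g ×2 used more than once (contraction)
linear: ✗ — g ×2 used more than once (contraction)
affine: ✗ — g ×2 used more than once (contraction)
relevant: ✓ — at least one use each (q, f, g, h)
unrestricted: ✓ — simply typable at Int; W, C, E all held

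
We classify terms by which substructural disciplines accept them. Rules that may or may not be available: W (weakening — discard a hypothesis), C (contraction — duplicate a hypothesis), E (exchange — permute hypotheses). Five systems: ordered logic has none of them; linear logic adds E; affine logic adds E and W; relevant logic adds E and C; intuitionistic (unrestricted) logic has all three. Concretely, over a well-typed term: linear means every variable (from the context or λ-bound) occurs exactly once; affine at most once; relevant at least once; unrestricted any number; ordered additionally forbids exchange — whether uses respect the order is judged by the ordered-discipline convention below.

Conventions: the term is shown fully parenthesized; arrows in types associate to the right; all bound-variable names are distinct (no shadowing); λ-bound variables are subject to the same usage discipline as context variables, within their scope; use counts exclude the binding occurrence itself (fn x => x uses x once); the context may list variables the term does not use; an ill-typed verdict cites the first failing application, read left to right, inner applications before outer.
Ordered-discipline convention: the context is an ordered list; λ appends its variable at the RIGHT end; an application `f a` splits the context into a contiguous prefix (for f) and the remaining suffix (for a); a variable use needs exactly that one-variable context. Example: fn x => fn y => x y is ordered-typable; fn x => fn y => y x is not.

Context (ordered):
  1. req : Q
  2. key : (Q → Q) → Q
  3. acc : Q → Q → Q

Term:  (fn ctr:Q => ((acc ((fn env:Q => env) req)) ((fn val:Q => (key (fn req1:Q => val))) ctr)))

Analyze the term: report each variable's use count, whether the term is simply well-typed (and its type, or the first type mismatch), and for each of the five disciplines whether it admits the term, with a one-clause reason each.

variable uses: req ×1, key ×1, acc ×1, ctr [bound] ×1, env [bound] ×1, val [bound] ×1, req1 [bound] ×0
uses in reading order: acc, env, req, key, val, ctr
typing: well-typed at Q → Q
ordered ✗ (needs weakening: req1 unused)
linear ✗ (needs weakening: req1 unused)
affine ✓ (no duplicate uses among req, key, acc, ctr, env, val, req1)
relevant ✗ (needs weakening: req1 unused)
unrestricted ✓ (simply typable at Q → Q; W, C, E all held)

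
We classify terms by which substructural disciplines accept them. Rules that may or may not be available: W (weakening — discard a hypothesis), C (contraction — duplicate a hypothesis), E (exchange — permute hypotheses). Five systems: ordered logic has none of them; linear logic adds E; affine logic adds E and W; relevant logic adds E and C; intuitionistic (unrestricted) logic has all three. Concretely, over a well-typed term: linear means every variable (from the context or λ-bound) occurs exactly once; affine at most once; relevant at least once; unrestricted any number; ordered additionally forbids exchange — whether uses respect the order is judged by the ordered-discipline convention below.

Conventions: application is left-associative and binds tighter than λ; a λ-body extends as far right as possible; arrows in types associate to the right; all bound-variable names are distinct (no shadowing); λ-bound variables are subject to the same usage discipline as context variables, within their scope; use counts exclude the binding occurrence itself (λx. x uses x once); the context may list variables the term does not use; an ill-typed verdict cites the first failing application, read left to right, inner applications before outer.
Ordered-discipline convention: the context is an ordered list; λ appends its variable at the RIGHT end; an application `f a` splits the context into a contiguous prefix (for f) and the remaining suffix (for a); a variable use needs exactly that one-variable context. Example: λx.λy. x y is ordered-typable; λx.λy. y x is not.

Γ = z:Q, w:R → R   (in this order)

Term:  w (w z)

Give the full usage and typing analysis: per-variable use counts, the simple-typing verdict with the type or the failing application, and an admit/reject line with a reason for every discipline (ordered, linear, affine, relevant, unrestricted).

counts: z: 1×; w: 2×
left-to-right use order: w, w, z
typing: ill-typed: a function awaiting R gets Q
ordered: ✗, a type mismatch blocks all five
linear: ✗, the type mismatch rejects it
affine: ✗, not simply typable
relevant: ✗, fails simple typing
unrestricted: ✗, a type mismatch blocks all five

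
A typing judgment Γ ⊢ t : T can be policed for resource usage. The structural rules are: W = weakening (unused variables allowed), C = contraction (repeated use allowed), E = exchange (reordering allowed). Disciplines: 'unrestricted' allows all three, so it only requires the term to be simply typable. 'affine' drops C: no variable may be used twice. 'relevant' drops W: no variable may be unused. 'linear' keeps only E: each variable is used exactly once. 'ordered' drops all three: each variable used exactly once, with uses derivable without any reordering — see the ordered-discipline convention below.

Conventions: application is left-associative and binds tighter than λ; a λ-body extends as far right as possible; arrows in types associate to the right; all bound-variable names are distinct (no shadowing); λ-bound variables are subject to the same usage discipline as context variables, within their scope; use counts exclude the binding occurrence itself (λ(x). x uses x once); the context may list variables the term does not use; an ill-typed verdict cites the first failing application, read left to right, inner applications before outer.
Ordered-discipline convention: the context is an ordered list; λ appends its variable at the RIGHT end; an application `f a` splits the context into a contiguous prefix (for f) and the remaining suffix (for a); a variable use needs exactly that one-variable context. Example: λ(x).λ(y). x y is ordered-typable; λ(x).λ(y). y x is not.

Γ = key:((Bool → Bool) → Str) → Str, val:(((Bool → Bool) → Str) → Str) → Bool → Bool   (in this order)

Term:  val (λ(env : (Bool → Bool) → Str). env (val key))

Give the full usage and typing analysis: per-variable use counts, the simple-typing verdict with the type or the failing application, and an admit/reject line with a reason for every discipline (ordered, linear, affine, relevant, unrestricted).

variable uses: key ×1, val ×2, env [bound] ×1
left-to-right use order: val, env, val, key
typing: well-typed — term : Bool → Bool
ordered: ✗, val ×2 used more than once (contraction)
linear: ✗, val ×2 used more than once (contraction)
affine: ✗, val ×2 used more than once (contraction)
relevant: ✓, none of key, val, env goes unused
unrestricted: ✓, well-typed at Bool → Bool; no restrictions here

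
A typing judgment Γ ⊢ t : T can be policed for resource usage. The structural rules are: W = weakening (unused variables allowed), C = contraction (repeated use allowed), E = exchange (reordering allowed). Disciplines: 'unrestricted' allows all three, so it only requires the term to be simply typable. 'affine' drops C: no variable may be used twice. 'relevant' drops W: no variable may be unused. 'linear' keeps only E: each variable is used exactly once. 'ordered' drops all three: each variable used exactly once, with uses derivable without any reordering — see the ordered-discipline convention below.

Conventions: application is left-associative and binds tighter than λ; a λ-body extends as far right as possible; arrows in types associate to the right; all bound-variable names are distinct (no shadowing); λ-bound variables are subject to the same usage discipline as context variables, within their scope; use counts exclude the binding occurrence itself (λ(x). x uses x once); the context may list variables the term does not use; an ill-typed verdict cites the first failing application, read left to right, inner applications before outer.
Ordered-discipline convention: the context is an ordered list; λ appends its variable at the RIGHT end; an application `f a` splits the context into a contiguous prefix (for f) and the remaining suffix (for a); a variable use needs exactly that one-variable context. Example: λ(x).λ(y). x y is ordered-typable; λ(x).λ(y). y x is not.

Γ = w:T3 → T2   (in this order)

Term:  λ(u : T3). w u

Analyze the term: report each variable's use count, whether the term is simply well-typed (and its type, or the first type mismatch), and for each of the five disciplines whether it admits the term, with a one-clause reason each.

variable uses: w ×1, u [bound] ×1
uses in reading order: w, u
typing: the term checks, with type T3 → T2
ordered ✓ (single-use (w, u), ordered derivation ok)
linear ✓ (each of w, u used exactly once)
affine ✓ (none of w, u used more than once)
relevant ✓ (none of w, u goes unused)
unrestricted ✓ (simply typable at T3 → T2; W, C, E all held)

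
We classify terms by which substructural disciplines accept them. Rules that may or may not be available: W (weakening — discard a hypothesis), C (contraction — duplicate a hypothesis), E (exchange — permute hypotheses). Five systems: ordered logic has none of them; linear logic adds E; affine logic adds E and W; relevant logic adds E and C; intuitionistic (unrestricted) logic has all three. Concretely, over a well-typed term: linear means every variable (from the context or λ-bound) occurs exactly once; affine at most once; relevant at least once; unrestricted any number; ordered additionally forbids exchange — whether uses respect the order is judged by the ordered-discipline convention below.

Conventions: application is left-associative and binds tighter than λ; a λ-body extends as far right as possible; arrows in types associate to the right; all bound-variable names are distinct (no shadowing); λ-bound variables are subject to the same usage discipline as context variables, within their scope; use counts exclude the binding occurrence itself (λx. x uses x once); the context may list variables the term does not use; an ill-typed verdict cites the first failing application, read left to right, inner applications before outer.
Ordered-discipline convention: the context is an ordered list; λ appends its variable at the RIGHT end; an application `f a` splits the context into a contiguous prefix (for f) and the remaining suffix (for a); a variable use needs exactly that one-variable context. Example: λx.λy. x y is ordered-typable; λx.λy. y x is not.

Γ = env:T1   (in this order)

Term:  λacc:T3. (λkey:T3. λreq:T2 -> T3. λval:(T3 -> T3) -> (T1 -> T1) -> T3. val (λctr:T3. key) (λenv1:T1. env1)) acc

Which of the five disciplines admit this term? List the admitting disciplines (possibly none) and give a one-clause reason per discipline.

admitted in: affine, unrestricted
counts: env: 0×; acc (λ-bound): 1×; key (λ-bound): 1×; req (λ-bound): 0×; val (λ-bound): 1×; ctr (λ-bound): 0×; env1 (λ-bound): 1×
uses in reading order: val, key, env1, acc
typing: the term checks, with type T3 -> (T2 -> T3) -> ((T3 -> T3) -> (T1 -> T1) -> T3) -> T3
ordered ✗ (env, req, ctr left unused)
linear ✗ (env, req, ctr left unused)
affine ✓ (at most one use each (env, acc, key, req, val, ctr, env1))
relevant ✗ (env, req, ctr left unused)
unrestricted ✓ (typability at T3 -> (T2 -> T3) -> ((T3 -> T3) -> (T1 -> T1) -> T3) -> T3 is all that's needed)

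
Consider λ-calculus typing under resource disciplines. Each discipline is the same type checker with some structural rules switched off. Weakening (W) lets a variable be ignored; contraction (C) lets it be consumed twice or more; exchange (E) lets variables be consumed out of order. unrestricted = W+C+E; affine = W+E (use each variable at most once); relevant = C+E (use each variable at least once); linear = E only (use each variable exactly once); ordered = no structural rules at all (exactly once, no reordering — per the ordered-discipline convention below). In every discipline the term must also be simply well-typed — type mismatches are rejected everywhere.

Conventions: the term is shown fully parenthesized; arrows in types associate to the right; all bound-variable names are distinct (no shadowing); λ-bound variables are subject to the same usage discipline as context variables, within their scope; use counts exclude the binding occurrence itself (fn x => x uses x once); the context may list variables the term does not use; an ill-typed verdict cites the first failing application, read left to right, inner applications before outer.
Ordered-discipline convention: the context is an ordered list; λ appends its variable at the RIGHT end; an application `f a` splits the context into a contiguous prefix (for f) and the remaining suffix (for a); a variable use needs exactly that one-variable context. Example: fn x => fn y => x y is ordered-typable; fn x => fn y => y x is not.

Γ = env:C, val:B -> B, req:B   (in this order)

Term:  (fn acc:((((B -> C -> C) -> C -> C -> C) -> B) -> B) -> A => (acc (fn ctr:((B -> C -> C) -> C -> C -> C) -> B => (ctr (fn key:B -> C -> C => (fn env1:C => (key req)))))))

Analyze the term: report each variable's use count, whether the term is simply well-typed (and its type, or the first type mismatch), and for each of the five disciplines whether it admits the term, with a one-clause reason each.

use counts: env: 0; val: 0; req: 1; acc (bound): 1; ctr (bound): 1; key (bound): 1; env1 (bound): 0
use order (left to right): acc, ctr, key, req
typing: well-typed at (((((B -> C -> C) -> C -> C -> C) -> B) -> B) -> A) -> A
ordered ✗ (unused: env, val, env1 — weakening required)
linear ✗ (unused: env, val, env1 — weakening required)
affine ✓ (at most one use each (env, val, req, acc, ctr, key, env1))
relevant ✗ (unused: env, val, env1 — weakening required)
unrestricted ✓ (well-typed at (((((B -> C -> C) -> C -> C -> C) -> B) -> B) -> A) -> A; no restrictions here)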